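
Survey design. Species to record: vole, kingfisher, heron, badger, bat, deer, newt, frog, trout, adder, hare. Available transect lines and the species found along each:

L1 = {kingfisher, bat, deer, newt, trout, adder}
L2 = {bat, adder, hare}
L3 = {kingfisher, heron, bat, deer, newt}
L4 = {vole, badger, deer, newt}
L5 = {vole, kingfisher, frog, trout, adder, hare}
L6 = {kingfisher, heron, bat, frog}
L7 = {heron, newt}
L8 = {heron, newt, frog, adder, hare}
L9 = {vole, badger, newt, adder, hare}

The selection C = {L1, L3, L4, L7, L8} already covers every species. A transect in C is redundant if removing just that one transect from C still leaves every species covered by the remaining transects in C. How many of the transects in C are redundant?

2

Drop L1: trout uncovered — not redundant.
Drop L3: the rest still cover every species — redundant.
Drop L4: vole, badger uncovered — not redundant.
Drop L7: the rest still cover every species — redundant.
Drop L8: frog, hare uncovered — not redundant.
2 redundant: L3, L7.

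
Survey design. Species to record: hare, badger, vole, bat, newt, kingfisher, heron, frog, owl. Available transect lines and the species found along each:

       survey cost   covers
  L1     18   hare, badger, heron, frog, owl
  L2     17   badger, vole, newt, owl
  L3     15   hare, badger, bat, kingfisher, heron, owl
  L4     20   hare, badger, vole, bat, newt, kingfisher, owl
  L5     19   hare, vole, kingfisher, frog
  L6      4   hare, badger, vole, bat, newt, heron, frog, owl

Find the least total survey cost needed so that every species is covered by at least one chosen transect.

L3, L6 cover every species at survey cost 15 + 4 = 19.
Any cover uses at least 2 transects; among all covering selections none totals below 19.

19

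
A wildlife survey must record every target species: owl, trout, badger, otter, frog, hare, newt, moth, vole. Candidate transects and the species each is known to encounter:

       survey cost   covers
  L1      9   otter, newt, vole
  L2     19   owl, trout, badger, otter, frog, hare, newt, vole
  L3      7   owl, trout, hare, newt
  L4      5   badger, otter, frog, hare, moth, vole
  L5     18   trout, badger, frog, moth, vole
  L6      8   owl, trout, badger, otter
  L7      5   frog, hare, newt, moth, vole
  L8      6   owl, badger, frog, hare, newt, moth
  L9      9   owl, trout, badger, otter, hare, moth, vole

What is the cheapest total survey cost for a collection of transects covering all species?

12

L3, L4 cover every species at survey cost 7 + 5 = 12.
Any cover uses at least 2 transects; among all covering selections none totals below 12.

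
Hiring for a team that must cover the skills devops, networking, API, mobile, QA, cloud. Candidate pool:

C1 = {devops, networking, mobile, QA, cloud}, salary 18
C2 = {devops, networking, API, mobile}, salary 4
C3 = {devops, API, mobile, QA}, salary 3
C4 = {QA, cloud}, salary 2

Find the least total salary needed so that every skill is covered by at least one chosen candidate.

C2, C4 cover every skill at salary 4 + 2 = 6.
Any cover uses at least 2 candidates; among all covering selections none totals below 6.
Greedy by coverage-per-salary would pick C3, C4, C2 for 9 — worse than the optimum 6.

6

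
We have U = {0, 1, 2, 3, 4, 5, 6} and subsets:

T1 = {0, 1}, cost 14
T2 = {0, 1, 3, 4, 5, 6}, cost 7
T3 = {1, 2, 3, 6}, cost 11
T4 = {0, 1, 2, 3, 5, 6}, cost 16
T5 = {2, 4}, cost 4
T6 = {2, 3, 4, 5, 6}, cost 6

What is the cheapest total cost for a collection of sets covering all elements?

11

T2, T5 cover every element at cost 7 + 4 = 11.
Any cover uses at least 2 sets; among all covering selections none totals below 11.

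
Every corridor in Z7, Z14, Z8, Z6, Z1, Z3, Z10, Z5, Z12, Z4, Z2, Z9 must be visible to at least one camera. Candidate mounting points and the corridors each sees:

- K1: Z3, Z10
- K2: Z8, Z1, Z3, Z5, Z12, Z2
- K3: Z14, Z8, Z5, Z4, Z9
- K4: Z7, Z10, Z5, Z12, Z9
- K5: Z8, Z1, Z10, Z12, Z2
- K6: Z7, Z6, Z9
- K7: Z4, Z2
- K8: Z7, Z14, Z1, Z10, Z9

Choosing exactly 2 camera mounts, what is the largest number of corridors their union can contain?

10

Choosing K2, K8 covers {Z7, Z14, Z8, Z1, Z3, Z10, Z5, Z12, Z2, Z9} — 10 corridors.
No choice of 2 camera mounts does better; here Z6, Z4 are left uncovered.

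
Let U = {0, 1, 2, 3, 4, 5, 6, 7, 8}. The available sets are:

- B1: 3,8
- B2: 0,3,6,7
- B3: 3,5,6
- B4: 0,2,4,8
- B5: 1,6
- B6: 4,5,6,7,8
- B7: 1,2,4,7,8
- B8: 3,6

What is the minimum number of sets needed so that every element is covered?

B2, B3, B7 together cover {0, 1, 2, 3, 4, 5, 6, 7, 8} — every element.
No 2 of the 8 sets cover everything (all 28 pairs fall short), so 3 is minimum.

3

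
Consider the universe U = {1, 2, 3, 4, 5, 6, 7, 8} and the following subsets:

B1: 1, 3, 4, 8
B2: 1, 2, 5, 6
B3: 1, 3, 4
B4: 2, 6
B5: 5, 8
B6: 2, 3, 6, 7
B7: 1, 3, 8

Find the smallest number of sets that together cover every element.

B1, B2, B6 together cover {1, 2, 3, 4, 5, 6, 7, 8} — every element.
No 2 of the 7 sets cover everything (all 21 pairs fall short), so 3 is minimum.

3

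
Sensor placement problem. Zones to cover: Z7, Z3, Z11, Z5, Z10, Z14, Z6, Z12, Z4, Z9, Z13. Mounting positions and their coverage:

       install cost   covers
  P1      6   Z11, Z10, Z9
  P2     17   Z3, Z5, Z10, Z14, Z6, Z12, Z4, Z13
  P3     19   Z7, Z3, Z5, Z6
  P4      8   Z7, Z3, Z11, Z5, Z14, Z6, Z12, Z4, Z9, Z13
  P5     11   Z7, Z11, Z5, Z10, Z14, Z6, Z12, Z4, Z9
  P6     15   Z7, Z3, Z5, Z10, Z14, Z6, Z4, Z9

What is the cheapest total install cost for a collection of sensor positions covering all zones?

P1, P4 cover every zone at install cost 6 + 8 = 14.
Any cover uses at least 2 sensor positions; among all covering selections none totals below 14.

14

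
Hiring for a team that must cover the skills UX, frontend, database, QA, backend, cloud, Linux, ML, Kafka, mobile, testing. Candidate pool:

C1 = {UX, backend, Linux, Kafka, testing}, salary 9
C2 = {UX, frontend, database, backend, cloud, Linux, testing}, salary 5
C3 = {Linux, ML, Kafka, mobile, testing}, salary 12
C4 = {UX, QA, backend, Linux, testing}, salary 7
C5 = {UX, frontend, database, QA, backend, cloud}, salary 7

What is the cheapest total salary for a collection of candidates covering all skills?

19

C3, C5 cover every skill at salary 12 + 7 = 19.
Any cover uses at least 2 candidates; among all covering selections none totals below 19.
Greedy by coverage-per-salary would pick C2, C3, C4 for 24 — worse than the optimum 19.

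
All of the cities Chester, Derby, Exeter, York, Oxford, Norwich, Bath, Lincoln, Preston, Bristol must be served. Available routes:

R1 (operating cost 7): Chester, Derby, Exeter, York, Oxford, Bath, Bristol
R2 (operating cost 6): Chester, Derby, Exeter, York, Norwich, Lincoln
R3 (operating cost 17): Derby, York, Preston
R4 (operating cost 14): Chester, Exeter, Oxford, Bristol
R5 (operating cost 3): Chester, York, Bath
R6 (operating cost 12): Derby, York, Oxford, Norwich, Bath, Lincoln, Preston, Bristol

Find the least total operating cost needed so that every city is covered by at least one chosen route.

18

R2, R6 cover every city at operating cost 6 + 12 = 18.
Any cover uses at least 2 routes; among all covering selections none totals below 18.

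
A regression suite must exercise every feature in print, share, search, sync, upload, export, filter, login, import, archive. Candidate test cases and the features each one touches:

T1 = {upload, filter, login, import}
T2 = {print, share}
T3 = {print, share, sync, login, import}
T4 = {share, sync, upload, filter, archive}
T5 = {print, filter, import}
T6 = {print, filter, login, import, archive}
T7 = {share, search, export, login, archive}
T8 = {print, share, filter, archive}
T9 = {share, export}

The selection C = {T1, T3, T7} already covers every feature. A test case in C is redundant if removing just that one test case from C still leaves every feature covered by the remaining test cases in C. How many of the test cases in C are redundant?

Drop T1: upload, filter uncovered — not redundant.
Drop T3: print, sync uncovered — not redundant.
Drop T7: search, export, archive uncovered — not redundant.
None of the test cases in C is redundant.

0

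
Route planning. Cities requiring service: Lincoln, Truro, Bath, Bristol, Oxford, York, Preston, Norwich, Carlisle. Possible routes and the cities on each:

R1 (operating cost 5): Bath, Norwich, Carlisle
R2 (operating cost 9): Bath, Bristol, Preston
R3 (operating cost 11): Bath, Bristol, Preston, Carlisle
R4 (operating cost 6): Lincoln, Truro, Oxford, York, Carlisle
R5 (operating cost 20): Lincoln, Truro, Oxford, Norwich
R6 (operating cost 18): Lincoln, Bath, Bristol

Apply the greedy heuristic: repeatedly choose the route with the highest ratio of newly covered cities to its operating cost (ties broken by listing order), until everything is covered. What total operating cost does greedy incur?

20

Pick 1: R4 adds 5 new (Lincoln, Truro, Oxford, York, Carlisle) at operating cost 6 (ratio 5/6).
Pick 2: R1 adds 2 new (Bath, Norwich) at operating cost 5 (ratio 2/5).
Pick 3: R2 adds 2 new (Bristol, Preston) at operating cost 9 (ratio 2/9).
Greedy total operating cost: 6 + 5 + 9 = 20.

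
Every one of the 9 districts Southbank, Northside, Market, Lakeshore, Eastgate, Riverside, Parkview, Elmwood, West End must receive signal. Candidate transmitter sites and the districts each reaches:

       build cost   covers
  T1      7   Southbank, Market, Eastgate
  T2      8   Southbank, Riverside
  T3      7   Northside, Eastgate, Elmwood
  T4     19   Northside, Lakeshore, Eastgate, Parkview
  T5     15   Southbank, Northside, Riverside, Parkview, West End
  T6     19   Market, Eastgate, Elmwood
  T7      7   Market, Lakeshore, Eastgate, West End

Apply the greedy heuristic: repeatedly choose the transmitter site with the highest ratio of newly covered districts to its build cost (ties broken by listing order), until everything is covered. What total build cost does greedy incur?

Pick 1: T7 adds 4 new (Market, Lakeshore, Eastgate, West End) at build cost 7 (ratio 4/7).
Pick 2: T3 adds 2 new (Northside, Elmwood) at build cost 7 (ratio 2/7).
Pick 3: T2 adds 2 new (Southbank, Riverside) at build cost 8 (ratio 2/8).
Pick 4: T5 adds 1 new (Parkview) at build cost 15 (ratio 1/15).
Greedy total build cost: 7 + 7 + 8 + 15 = 37. (The true optimum is 29, so greedy overshoots here.)

37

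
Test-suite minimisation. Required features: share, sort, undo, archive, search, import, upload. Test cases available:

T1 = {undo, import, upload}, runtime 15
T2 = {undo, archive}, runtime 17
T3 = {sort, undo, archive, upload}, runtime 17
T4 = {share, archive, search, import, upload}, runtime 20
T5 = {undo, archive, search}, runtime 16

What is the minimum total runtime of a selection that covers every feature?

T3, T4 cover every feature at runtime 17 + 20 = 37.
Any cover uses at least 2 test cases; among all covering selections none totals below 37.

37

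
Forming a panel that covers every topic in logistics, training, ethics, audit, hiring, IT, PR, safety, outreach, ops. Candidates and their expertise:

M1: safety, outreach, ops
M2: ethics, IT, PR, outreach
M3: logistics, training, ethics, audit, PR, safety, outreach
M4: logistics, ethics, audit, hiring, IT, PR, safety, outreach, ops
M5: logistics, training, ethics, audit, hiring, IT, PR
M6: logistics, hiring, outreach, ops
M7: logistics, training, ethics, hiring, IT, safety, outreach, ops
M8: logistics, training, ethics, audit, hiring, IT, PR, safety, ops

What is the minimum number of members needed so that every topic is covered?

M1, M5 together cover {logistics, training, ethics, audit, hiring, IT, PR, safety, outreach, ops} — every topic.
No single member contains all 10 topics, so 2 is optimal.

2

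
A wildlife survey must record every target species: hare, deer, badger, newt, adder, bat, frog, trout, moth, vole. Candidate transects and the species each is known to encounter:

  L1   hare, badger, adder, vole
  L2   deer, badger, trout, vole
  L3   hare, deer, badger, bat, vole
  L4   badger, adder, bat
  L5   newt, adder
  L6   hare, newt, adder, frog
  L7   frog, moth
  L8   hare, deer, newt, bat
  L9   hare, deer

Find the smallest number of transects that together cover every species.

L1, L2, L7, L8 together cover {hare, deer, badger, newt, adder, bat, frog, trout, moth, vole} — every species.
No 3 of the 9 transects cover everything (all 84 triples fall short), so 4 is minimum.

4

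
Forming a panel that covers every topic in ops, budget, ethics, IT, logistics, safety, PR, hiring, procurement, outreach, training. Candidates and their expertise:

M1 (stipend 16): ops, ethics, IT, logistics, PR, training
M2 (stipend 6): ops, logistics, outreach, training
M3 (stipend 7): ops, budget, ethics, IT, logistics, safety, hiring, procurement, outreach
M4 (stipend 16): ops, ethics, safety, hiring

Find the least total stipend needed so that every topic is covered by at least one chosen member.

M1, M3 cover every topic at stipend 16 + 7 = 23.
Any cover uses at least 2 members; among all covering selections none totals below 23.

23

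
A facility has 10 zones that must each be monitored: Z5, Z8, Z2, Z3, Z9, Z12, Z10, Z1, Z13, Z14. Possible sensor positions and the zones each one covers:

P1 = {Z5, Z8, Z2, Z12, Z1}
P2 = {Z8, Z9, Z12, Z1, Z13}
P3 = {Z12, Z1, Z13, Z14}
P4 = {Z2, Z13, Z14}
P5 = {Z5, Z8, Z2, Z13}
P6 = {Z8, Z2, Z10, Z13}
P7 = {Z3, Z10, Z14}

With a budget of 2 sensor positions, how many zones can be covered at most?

Choosing P1, P7 covers {Z5, Z8, Z2, Z3, Z12, Z10, Z1, Z14} — 8 zones.
No choice of 2 sensor positions does better; here Z9, Z13 are left uncovered.

8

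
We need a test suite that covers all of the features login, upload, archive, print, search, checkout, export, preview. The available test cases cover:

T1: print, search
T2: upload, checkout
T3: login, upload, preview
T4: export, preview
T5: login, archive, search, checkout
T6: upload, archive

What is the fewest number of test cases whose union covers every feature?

4

T1, T2, T4, T5 together cover {login, upload, archive, print, search, checkout, export, preview} — every feature.
No 3 of the 6 test cases cover everything (all 20 triples fall short), so 4 is minimum.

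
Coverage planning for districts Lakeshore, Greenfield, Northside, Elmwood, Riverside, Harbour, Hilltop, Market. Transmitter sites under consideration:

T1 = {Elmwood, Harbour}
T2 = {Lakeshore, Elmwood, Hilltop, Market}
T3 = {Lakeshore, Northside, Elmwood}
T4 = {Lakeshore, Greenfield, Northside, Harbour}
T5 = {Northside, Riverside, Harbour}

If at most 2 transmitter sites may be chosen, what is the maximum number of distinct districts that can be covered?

Choosing T2, T4 covers {Lakeshore, Greenfield, Northside, Elmwood, Harbour, Hilltop, Market} — 7 districts.
No choice of 2 transmitter sites does better; here Riverside is left uncovered.

7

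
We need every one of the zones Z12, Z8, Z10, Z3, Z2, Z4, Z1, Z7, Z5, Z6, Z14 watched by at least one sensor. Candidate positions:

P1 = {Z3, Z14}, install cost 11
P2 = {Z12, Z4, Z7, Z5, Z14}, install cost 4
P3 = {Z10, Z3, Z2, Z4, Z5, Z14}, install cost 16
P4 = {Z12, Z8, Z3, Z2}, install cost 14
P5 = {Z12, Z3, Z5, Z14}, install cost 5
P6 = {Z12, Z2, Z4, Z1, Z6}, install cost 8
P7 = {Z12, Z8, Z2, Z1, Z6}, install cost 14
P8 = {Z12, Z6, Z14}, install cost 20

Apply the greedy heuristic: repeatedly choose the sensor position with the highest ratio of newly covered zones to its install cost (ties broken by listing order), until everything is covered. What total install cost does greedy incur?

Pick 1: P2 adds 5 new (Z12, Z4, Z7, Z5, Z14) at install cost 4 (ratio 5/4).
Pick 2: P6 adds 3 new (Z2, Z1, Z6) at install cost 8 (ratio 3/8).
Pick 3: P5 adds 1 new (Z3) at install cost 5 (ratio 1/5).
Pick 4: P4 adds 1 new (Z8) at install cost 14 (ratio 1/14).
Pick 5: P3 adds 1 new (Z10) at install cost 16 (ratio 1/16).
Greedy total install cost: 4 + 8 + 5 + 14 + 16 = 47. (The true optimum is 34, so greedy overshoots here.)

47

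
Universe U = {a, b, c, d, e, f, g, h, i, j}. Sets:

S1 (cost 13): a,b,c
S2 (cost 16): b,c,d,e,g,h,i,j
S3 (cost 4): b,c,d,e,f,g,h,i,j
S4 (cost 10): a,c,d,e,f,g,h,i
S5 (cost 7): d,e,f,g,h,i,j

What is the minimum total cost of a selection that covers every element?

S3, S4 cover every element at cost 4 + 10 = 14.
Any cover uses at least 2 sets; among all covering selections none totals below 14.

14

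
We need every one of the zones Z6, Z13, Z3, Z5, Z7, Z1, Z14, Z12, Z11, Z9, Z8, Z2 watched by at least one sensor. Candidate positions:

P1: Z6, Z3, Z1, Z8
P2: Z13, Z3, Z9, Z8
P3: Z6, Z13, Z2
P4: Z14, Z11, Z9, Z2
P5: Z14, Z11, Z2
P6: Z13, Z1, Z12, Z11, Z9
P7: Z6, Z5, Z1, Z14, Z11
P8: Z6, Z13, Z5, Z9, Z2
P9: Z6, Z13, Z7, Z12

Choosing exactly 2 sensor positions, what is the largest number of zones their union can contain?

9

Choosing P2, P7 covers {Z6, Z13, Z3, Z5, Z1, Z14, Z11, Z9, Z8} — 9 zones.
No choice of 2 sensor positions does better; here Z7, Z12, Z2 are left uncovered.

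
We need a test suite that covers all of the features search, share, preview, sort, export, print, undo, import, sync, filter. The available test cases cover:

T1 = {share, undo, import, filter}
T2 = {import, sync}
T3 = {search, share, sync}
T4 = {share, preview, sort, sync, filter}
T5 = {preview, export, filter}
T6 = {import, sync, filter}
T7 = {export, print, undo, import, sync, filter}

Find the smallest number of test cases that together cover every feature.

T3, T4, T7 together cover {search, share, preview, sort, export, print, undo, import, sync, filter} — every feature.
No 2 of the 7 test cases cover everything (all 21 pairs fall short), so 3 is minimum.

3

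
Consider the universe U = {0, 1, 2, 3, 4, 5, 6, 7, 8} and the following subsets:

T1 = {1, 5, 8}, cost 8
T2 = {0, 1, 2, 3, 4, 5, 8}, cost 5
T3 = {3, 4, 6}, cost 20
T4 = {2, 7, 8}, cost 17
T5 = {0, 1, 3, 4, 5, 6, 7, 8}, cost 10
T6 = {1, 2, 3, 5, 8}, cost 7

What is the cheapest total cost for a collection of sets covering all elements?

T2, T5 cover every element at cost 5 + 10 = 15.
Any cover uses at least 2 sets; among all covering selections none totals below 15.

15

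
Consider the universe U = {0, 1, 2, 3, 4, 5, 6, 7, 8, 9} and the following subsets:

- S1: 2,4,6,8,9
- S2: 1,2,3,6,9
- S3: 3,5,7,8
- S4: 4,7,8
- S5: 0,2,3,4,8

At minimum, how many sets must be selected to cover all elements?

S2, S3, S5 together cover {0, 1, 2, 3, 4, 5, 6, 7, 8, 9} — every element.
No 2 of the 5 sets cover everything (all 10 pairs fall short), so 3 is minimum.

3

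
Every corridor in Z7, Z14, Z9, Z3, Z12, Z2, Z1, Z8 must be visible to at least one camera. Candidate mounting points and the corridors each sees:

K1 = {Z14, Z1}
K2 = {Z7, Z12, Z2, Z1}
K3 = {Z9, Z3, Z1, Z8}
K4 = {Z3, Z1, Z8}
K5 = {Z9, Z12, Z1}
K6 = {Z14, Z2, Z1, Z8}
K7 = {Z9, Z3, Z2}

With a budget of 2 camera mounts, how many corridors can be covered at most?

7

Choosing K2, K3 covers {Z7, Z9, Z3, Z12, Z2, Z1, Z8} — 7 corridors.
No choice of 2 camera mounts does better; here Z14 is left uncovered.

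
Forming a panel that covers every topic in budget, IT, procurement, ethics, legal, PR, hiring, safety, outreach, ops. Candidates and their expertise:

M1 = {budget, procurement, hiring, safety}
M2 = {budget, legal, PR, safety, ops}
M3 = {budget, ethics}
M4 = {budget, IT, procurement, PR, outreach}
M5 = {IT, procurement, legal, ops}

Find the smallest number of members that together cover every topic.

4

M1, M2, M3, M4 together cover {budget, IT, procurement, ethics, legal, PR, hiring, safety, outreach, ops} — every topic.
No 3 of the 5 members cover everything (all 10 triples fall short), so 4 is minimum.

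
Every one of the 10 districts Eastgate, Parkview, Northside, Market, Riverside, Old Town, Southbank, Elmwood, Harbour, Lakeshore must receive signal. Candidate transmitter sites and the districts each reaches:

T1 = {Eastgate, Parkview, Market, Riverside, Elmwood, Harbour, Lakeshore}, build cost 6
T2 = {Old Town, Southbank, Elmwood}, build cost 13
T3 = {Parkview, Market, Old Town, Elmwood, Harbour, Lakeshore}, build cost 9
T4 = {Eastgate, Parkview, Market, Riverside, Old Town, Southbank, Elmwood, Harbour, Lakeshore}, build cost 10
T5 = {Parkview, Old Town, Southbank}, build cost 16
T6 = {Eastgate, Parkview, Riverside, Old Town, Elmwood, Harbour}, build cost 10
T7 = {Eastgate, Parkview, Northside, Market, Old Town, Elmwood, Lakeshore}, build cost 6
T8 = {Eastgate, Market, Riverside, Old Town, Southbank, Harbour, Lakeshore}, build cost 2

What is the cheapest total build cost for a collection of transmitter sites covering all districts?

T7, T8 cover every district at build cost 6 + 2 = 8.
Any cover uses at least 2 transmitter sites; among all covering selections none totals below 8.

8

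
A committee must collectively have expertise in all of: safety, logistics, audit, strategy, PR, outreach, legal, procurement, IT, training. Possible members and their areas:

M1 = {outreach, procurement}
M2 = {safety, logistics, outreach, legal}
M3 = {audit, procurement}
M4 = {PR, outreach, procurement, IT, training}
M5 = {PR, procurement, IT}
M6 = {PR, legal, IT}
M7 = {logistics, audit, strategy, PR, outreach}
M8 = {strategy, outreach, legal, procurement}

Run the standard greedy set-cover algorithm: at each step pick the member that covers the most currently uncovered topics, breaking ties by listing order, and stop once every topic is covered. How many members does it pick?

3

Pick 1: M4 covers 5 new topics (PR, outreach, procurement, IT, training).
Pick 2: M2 covers 3 new topics (safety, logistics, legal).
Pick 3: M7 covers 2 new topics (audit, strategy).
Greedy uses 3 members.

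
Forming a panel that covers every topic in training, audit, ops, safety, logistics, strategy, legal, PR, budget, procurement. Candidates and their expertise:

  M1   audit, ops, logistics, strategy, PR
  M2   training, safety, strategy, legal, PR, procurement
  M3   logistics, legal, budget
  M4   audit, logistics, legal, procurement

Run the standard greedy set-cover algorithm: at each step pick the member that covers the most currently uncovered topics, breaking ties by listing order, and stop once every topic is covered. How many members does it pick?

Pick 1: M2 covers 6 new topics (training, safety, strategy, legal, PR, procurement).
Pick 2: M1 covers 3 new topics (audit, ops, logistics).
Pick 3: M3 covers 1 new topics (budget).
Greedy uses 3 members.

3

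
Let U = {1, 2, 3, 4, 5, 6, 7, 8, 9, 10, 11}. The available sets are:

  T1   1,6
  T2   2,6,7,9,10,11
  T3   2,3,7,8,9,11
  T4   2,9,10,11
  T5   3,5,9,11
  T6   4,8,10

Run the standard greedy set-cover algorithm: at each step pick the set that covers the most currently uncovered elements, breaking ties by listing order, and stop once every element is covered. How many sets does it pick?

Pick 1: T2 covers 6 new elements (2, 6, 7, 9, 10, 11).
Pick 2: T3 covers 2 new elements (3, 8).
Pick 3: T1 covers 1 new elements (1).
Pick 4: T5 covers 1 new elements (5).
Pick 5: T6 covers 1 new elements (4).
Greedy uses 5 sets. (The true minimum is 4.)

5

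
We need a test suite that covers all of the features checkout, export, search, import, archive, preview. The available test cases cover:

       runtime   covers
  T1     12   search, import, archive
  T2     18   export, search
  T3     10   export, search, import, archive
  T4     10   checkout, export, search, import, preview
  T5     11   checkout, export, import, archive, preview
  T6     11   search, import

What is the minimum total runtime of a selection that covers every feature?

T3, T4 cover every feature at runtime 10 + 10 = 20.
Any cover uses at least 2 test cases; among all covering selections none totals below 20.

20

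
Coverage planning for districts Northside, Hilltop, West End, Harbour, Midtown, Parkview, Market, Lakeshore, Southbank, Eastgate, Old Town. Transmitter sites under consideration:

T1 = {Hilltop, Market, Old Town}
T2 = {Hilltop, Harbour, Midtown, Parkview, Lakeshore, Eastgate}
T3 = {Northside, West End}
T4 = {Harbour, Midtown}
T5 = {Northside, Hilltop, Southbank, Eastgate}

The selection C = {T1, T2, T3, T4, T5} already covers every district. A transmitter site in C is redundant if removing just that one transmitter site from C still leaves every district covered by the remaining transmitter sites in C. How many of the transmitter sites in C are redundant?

1

Drop T1: Market, Old Town uncovered — not redundant.
Drop T2: Parkview, Lakeshore uncovered — not redundant.
Drop T3: West End uncovered — not redundant.
Drop T4: the rest still cover every district — redundant.
Drop T5: Southbank uncovered — not redundant.
1 redundant: T4.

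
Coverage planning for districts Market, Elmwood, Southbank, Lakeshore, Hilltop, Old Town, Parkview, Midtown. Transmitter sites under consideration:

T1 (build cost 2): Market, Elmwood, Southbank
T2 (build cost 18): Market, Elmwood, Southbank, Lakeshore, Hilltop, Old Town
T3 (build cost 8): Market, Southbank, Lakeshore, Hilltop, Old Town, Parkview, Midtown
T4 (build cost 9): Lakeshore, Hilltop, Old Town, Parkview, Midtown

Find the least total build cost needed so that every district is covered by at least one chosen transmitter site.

T1, T3 cover every district at build cost 2 + 8 = 10.
Any cover uses at least 2 transmitter sites; among all covering selections none totals below 10.

10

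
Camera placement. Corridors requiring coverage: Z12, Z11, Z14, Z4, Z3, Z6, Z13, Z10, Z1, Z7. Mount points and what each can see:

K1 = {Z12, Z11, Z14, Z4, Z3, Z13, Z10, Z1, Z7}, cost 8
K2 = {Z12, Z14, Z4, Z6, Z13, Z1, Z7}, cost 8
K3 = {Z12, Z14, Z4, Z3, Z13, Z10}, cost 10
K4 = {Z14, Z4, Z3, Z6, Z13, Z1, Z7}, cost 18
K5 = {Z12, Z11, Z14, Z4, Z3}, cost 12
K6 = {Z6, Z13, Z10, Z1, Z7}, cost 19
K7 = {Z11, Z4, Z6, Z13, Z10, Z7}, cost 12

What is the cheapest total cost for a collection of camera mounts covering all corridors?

K1, K2 cover every corridor at cost 8 + 8 = 16.
Any cover uses at least 2 camera mounts; among all covering selections none totals below 16.

16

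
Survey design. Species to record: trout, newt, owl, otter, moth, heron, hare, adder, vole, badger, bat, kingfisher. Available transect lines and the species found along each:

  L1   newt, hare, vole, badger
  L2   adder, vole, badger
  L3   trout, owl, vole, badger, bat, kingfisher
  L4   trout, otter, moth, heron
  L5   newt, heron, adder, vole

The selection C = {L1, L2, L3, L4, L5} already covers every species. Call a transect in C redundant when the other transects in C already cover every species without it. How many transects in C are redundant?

Drop L1: hare uncovered — not redundant.
Drop L2: the rest still cover every species — redundant.
Drop L3: owl, bat, kingfisher uncovered — not redundant.
Drop L4: otter, moth uncovered — not redundant.
Drop L5: the rest still cover every species — redundant.
2 redundant: L2, L5.

2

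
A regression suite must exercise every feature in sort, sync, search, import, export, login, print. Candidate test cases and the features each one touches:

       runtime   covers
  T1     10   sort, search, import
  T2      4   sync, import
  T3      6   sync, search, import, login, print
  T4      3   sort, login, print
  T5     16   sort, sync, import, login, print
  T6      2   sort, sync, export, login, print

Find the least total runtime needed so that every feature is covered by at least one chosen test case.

8

T3, T6 cover every feature at runtime 6 + 2 = 8.
Any cover uses at least 2 test cases; among all covering selections none totals below 8.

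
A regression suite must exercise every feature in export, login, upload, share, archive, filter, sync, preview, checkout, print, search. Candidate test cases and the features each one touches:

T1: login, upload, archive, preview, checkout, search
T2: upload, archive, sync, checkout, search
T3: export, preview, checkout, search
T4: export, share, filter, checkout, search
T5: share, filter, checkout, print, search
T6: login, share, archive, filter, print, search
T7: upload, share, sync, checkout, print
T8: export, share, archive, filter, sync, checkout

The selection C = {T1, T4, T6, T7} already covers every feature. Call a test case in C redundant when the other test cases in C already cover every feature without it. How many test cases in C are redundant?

Drop T1: preview uncovered — not redundant.
Drop T4: export uncovered — not redundant.
Drop T6: the rest still cover every feature — redundant.
Drop T7: sync uncovered — not redundant.
1 redundant: T6.

1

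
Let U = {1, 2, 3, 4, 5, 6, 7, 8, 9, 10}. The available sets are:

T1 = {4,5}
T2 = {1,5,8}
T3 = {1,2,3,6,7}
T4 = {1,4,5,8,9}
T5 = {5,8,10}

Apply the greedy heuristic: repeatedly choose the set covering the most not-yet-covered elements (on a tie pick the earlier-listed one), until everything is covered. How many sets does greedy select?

3

Pick 1: T3 covers 5 new elements (1, 2, 3, 6, 7).
Pick 2: T4 covers 4 new elements (4, 5, 8, 9).
Pick 3: T5 covers 1 new elements (10).
Greedy uses 3 sets.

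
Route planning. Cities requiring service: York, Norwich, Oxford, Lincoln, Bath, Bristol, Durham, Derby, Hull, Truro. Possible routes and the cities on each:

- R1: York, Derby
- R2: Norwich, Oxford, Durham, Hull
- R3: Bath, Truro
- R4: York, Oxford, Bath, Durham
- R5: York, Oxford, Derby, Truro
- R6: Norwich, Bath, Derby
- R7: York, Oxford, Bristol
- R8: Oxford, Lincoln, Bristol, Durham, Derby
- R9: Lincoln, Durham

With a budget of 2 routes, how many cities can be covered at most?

7

Choosing R2, R5 covers {York, Norwich, Oxford, Durham, Derby, Hull, Truro} — 7 cities.
No choice of 2 routes does better; here Lincoln, Bath, Bristol are left uncovered.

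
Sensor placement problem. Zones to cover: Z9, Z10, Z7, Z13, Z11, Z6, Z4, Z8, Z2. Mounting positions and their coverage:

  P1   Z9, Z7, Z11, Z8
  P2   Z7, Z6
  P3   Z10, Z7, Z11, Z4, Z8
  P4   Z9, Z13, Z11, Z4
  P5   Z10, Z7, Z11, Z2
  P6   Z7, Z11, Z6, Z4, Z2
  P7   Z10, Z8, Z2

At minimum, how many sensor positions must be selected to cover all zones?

3

P2, P4, P7 together cover {Z9, Z10, Z7, Z13, Z11, Z6, Z4, Z8, Z2} — every zone.
No 2 of the 7 sensor positions cover everything (all 21 pairs fall short), so 3 is minimum.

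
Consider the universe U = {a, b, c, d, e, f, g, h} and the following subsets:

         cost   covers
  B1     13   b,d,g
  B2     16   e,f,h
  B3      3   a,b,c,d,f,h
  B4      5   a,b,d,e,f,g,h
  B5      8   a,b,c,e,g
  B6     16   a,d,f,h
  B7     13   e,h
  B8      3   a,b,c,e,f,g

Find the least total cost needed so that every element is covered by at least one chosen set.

B3, B8 cover every element at cost 3 + 3 = 6.
Any cover uses at least 2 sets; among all covering selections none totals below 6.

6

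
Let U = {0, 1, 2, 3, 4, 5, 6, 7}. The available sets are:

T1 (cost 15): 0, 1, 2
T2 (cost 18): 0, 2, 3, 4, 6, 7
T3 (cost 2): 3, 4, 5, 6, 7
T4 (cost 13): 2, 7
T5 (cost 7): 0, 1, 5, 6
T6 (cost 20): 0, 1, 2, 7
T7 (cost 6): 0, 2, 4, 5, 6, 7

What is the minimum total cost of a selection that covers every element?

T3, T5, T7 cover every element at cost 2 + 7 + 6 = 15.
Any cover uses at least 2 sets; among all covering selections none totals below 15.

15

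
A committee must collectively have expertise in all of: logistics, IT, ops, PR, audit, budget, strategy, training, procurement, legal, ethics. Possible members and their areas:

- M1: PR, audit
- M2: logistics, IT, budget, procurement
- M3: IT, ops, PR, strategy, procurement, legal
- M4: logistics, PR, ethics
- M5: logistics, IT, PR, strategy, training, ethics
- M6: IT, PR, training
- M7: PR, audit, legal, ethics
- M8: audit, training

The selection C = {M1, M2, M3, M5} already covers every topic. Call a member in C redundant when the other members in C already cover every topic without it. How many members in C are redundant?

Drop M1: audit uncovered — not redundant.
Drop M2: budget uncovered — not redundant.
Drop M3: ops, legal uncovered — not redundant.
Drop M5: training, ethics uncovered — not redundant.
None of the members in C is redundant.

0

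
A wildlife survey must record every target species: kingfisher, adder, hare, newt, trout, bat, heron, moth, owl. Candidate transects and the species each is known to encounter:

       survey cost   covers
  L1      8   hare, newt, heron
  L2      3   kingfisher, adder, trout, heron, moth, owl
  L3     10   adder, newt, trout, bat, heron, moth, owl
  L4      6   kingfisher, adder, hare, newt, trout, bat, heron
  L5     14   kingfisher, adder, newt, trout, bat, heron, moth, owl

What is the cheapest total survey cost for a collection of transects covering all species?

9

L2, L4 cover every species at survey cost 3 + 6 = 9.
Any cover uses at least 2 transects; among all covering selections none totals below 9.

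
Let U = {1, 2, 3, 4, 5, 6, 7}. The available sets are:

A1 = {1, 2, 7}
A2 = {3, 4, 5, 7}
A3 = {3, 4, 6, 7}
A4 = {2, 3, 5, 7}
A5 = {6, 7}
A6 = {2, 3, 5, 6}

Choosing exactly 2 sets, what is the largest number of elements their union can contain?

6

Choosing A1, A2 covers {1, 2, 3, 4, 5, 7} — 6 elements.
No choice of 2 sets does better; here 6 is left uncovered.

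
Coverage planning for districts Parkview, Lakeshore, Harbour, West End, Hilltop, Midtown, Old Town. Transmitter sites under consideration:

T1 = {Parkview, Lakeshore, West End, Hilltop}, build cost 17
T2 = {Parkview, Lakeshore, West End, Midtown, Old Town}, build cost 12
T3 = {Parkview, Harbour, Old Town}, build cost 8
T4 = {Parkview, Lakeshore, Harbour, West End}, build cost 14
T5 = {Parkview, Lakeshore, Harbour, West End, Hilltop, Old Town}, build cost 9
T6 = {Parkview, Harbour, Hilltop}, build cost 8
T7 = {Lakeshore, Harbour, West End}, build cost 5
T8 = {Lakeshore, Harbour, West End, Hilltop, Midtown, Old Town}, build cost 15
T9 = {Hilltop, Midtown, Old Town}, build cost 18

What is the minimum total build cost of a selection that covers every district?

20

T2, T6 cover every district at build cost 12 + 8 = 20.
Any cover uses at least 2 transmitter sites; among all covering selections none totals below 20.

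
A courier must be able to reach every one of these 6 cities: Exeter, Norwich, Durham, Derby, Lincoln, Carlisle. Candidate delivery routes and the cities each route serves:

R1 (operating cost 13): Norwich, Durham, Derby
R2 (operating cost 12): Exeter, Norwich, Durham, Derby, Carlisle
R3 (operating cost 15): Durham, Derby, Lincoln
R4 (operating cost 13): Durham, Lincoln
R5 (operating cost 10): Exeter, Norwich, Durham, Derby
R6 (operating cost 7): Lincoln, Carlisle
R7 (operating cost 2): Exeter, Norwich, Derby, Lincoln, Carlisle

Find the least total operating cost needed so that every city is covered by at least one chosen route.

12

R5, R7 cover every city at operating cost 10 + 2 = 12.
Any cover uses at least 2 routes; among all covering selections none totals below 12.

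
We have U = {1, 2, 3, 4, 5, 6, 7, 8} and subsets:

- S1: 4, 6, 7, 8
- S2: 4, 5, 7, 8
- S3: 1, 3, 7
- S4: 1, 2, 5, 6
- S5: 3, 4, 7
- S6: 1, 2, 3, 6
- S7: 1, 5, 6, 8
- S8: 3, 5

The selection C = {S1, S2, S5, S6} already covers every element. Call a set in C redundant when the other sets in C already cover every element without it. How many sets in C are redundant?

Drop S1: the rest still cover every element — redundant.
Drop S2: 5 uncovered — not redundant.
Drop S5: the rest still cover every element — redundant.
Drop S6: 1, 2 uncovered — not redundant.
2 redundant: S1, S5.

2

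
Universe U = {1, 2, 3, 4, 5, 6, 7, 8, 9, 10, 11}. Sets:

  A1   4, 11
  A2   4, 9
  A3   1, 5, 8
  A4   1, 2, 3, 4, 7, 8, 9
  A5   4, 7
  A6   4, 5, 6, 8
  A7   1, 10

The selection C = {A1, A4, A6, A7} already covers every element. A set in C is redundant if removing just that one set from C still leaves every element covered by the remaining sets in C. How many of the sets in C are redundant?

Drop A1: 11 uncovered — not redundant.
Drop A4: 2, 3, 7, 9 uncovered — not redundant.
Drop A6: 5, 6 uncovered — not redundant.
Drop A7: 10 uncovered — not redundant.
None of the sets in C is redundant.

0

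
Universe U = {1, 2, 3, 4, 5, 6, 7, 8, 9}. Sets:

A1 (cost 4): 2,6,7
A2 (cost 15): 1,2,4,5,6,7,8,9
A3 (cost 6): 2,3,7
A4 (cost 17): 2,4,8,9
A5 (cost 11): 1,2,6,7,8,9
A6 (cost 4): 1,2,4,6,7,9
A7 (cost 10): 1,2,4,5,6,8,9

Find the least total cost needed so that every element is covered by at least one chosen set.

A3, A7 cover every element at cost 6 + 10 = 16.
Any cover uses at least 2 sets; among all covering selections none totals below 16.
Greedy by coverage-per-cost would pick A6, A7, A3 for 20 — worse than the optimum 16.

16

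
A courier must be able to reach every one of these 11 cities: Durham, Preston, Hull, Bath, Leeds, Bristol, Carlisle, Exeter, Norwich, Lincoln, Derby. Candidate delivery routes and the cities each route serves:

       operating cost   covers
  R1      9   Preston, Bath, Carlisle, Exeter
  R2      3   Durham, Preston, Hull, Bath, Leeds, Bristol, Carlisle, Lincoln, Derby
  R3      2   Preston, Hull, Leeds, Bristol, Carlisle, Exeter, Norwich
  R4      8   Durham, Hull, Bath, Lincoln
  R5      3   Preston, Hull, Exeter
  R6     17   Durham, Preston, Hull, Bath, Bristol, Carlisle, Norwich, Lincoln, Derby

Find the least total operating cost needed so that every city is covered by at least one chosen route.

5

R2, R3 cover every city at operating cost 3 + 2 = 5.
Any cover uses at least 2 routes; among all covering selections none totals below 5.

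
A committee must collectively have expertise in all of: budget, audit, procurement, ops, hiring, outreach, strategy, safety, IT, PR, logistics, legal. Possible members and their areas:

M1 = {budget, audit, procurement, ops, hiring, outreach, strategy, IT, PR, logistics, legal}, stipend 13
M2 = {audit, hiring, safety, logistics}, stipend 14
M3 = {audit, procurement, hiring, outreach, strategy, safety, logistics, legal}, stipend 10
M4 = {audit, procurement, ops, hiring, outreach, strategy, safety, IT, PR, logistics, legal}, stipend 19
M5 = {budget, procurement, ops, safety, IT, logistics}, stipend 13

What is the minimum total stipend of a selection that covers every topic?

M1, M3 cover every topic at stipend 13 + 10 = 23.
Any cover uses at least 2 members; among all covering selections none totals below 23.

23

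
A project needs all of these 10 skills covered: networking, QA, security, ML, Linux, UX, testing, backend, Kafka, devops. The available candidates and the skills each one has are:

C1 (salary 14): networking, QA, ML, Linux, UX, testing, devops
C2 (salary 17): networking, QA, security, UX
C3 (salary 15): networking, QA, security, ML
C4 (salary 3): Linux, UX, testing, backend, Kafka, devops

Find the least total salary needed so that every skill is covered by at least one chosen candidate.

C3, C4 cover every skill at salary 15 + 3 = 18.
Any cover uses at least 2 candidates; among all covering selections none totals below 18.

18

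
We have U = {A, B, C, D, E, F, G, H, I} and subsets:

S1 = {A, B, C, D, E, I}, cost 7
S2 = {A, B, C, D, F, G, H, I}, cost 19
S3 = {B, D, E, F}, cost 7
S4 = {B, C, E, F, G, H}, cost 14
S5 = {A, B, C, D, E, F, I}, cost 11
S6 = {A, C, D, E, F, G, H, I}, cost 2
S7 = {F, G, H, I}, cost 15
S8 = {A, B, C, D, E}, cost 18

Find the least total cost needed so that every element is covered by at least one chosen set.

9

S1, S6 cover every element at cost 7 + 2 = 9.
Any cover uses at least 2 sets; among all covering selections none totals below 9.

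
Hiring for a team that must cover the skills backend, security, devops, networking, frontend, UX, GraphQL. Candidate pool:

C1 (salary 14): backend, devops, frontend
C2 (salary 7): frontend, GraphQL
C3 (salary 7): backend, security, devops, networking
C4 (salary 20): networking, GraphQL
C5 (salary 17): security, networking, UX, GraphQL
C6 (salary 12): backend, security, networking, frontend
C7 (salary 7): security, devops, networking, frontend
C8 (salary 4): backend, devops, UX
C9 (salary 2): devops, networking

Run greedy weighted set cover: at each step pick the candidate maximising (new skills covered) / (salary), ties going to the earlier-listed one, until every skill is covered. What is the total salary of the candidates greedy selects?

Pick 1: C9 adds 2 new (devops, networking) at salary 2 (ratio 2/2).
Pick 2: C8 adds 2 new (backend, UX) at salary 4 (ratio 2/4).
Pick 3: C2 adds 2 new (frontend, GraphQL) at salary 7 (ratio 2/7).
Pick 4: C3 adds 1 new (security) at salary 7 (ratio 1/7).
Greedy total salary: 2 + 4 + 7 + 7 = 20. (The true optimum is 18, so greedy overshoots here.)

20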